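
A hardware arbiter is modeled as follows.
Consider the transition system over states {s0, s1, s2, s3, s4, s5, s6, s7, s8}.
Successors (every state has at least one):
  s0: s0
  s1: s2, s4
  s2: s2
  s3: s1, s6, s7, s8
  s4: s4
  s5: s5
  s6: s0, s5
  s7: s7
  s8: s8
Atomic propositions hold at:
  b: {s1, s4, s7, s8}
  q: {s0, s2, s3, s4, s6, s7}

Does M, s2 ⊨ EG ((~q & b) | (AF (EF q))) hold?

Sat(~q) = {s1, s5, s8}
Sat(~q & b) = {s1, s8}
EF q: least fixpoint, start Z0 = {s0, s2, s3, s4, s6, s7}, add states with some successor in Z. Z1 = {s0, s1, s2, s3, s4, s6, s7}; fixed.
Sat(EF q) = {s0, s1, s2, s3, s4, s6, s7}
AF (EF q): least fixpoint, start Z0 = {s0, s1, s2, s3, s4, s6, s7}, add states with every successor in Z. Already a fixed point.
Sat(AF (EF q)) = {s0, s1, s2, s3, s4, s6, s7}
Sat((~q & b) | (AF (EF q))) = {s0, s1, s2, s3, s4, s6, s7, s8}
EG ((~q & b) | (AF (EF q))): greatest fixpoint, start Z0 = {s0, s1, s2, s3, s4, s6, s7, s8}, keep only states in Sat with some successor in Z. Already a fixed point.
Sat(EG ((~q & b) | (AF (EF q)))) = {s0, s1, s2, s3, s4, s6, s7, s8}
s2 ∈ Sat(EG ((~q & b) | (AF (EF q)))) = {s0, s1, s2, s3, s4, s6, s7, s8}, so the formula holds at s2.

Yes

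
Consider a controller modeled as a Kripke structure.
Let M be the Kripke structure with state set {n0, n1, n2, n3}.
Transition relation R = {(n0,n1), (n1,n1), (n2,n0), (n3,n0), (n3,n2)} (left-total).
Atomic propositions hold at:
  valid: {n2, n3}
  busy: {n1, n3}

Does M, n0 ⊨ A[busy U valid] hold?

No

A[busy U valid]: least fixpoint, start Z0 = Sat(valid) = {n2, n3}, add states in Sat(busy) with every successor in Z. Already a fixed point.
Sat(A[busy U valid]) = {n2, n3}
n0 ∉ Sat(A[busy U valid]) = {n2, n3}, so the formula does not hold at n0.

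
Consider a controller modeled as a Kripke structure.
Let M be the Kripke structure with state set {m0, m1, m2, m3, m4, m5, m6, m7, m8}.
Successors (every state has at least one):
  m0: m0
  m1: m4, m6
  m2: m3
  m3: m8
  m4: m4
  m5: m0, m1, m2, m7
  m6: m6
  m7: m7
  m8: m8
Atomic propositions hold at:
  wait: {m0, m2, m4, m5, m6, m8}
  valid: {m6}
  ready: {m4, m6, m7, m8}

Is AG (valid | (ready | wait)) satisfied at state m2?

No

Sat(ready | wait) = {m0, m2, m4, m5, m6, m7, m8}
Sat(valid | (ready | wait)) = {m0, m2, m4, m5, m6, m7, m8}
AG (valid | (ready | wait)): greatest fixpoint, start Z0 = {m0, m2, m4, m5, m6, m7, m8}, keep only states in Sat with every successor in Z. Z1 = {m0, m4, m6, m7, m8}; fixed.
Sat(AG (valid | (ready | wait))) = {m0, m4, m6, m7, m8}
m2 ∉ Sat(AG (valid | (ready | wait))) = {m0, m4, m6, m7, m8}, so the formula does not hold at m2.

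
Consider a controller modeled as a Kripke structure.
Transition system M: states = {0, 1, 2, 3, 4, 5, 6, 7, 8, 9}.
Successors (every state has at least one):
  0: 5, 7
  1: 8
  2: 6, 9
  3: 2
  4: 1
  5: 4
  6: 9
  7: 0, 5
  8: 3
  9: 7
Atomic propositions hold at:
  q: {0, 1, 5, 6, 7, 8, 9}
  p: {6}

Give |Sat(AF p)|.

1

AF p: least fixpoint, start Z0 = {6}, add states with every successor in Z. Already a fixed point.
Sat(AF p) = {6}
|Sat(AF p)| = |{6}| = 1.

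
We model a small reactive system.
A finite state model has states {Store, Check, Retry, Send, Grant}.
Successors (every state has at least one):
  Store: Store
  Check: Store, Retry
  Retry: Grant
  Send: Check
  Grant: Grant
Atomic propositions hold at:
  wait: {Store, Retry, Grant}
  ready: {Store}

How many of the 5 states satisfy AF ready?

AF ready: least fixpoint, start Z0 = {Store}, add states with every successor in Z. Already a fixed point.
Sat(AF ready) = {Store}
|Sat(AF ready)| = |{Store}| = 1.

1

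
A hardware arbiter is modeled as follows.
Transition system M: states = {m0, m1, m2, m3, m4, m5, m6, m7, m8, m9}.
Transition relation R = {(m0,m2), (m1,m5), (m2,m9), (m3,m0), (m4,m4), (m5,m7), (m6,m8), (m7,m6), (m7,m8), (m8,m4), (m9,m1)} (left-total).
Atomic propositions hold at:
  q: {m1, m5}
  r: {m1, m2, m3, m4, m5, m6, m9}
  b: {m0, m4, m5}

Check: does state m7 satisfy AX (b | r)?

No

Sat(b | r) = {m0, m1, m2, m3, m4, m5, m6, m9}
Sat(AX (b | r)) = {s : every successor in {m0, m1, m2, m3, m4, m5, m6, m9}} = {m0, m1, m2, m3, m4, m8, m9}
m7 ∉ Sat(AX (b | r)) = {m0, m1, m2, m3, m4, m8, m9}, so the formula does not hold at m7.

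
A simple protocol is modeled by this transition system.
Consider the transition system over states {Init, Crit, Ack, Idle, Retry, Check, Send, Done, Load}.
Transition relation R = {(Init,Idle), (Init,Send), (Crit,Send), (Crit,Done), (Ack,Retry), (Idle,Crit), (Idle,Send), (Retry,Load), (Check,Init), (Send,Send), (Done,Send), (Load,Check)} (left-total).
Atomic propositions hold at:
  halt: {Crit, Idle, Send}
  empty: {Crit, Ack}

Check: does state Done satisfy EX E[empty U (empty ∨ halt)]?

Sat(empty ∨ halt) = {Crit, Ack, Idle, Send}
E[empty U (empty ∨ halt)]: least fixpoint, start Z0 = Sat((empty ∨ halt)) = {Crit, Ack, Idle, Send}, add states in Sat(empty) with some successor in Z. Already a fixed point.
Sat(E[empty U (empty ∨ halt)]) = {Crit, Ack, Idle, Send}
Sat(EX E[empty U (empty ∨ halt)]) = {s : some successor in {Crit, Ack, Idle, Send}} = {Init, Crit, Idle, Send, Done}
Done ∈ Sat(EX E[empty U (empty ∨ halt)]) = {Init, Crit, Idle, Send, Done}, so the formula holds at Done.

Yes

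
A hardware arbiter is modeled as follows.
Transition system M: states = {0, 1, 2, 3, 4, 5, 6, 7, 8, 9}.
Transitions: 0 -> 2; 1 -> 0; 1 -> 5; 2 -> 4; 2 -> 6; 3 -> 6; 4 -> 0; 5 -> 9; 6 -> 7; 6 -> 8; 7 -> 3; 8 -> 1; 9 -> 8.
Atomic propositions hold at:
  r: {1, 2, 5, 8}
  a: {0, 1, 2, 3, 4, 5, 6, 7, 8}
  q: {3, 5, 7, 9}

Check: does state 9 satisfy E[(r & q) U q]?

Yes

Sat(r & q) = {5}
E[(r & q) U q]: least fixpoint, start Z0 = Sat(q) = {3, 5, 7, 9}, add states in Sat(r & q) with some successor in Z. Already a fixed point.
Sat(E[(r & q) U q]) = {3, 5, 7, 9}
9 ∈ Sat(E[(r & q) U q]) = {3, 5, 7, 9}, so the formula holds at 9.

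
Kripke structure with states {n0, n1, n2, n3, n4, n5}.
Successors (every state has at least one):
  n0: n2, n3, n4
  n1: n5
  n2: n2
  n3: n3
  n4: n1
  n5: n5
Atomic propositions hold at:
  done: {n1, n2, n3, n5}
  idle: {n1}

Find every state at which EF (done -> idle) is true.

Sat(done -> idle) = {n0, n1, n4}
EF (done -> idle): least fixpoint, start Z0 = {n0, n1, n4}, add states with some successor in Z. Already a fixed point.
Sat(EF (done -> idle)) = {n0, n1, n4}

{n0, n1, n4}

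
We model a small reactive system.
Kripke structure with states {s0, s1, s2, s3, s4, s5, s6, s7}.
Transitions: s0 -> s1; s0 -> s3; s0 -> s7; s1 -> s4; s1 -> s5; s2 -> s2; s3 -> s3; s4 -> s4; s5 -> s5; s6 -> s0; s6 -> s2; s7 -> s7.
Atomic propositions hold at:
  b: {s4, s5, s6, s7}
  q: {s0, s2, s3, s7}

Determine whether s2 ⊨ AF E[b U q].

Yes

E[b U q]: least fixpoint, start Z0 = Sat(q) = {s0, s2, s3, s7}, add states in Sat(b) with some successor in Z. Z1 = {s0, s2, s3, s6, s7}; fixed.
Sat(E[b U q]) = {s0, s2, s3, s6, s7}
AF E[b U q]: least fixpoint, start Z0 = {s0, s2, s3, s6, s7}, add states with every successor in Z. Already a fixed point.
Sat(AF E[b U q]) = {s0, s2, s3, s6, s7}
s2 ∈ Sat(AF E[b U q]) = {s0, s2, s3, s6, s7}, so the formula holds at s2.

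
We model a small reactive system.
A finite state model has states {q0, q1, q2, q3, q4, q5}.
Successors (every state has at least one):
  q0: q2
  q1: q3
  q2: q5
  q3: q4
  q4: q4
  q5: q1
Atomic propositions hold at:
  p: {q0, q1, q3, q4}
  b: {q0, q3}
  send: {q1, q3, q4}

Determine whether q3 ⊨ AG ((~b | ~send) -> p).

Sat(~b) = {q1, q2, q4, q5}
Sat(~send) = {q0, q2, q5}
Sat(~b | ~send) = {q0, q1, q2, q4, q5}
Sat((~b | ~send) -> p) = {q0, q1, q3, q4}
AG ((~b | ~send) -> p): greatest fixpoint, start Z0 = {q0, q1, q3, q4}, keep only states in Sat with every successor in Z. Z1 = {q1, q3, q4}; fixed.
Sat(AG ((~b | ~send) -> p)) = {q1, q3, q4}
q3 ∈ Sat(AG ((~b | ~send) -> p)) = {q1, q3, q4}, so the formula holds at q3.

Yes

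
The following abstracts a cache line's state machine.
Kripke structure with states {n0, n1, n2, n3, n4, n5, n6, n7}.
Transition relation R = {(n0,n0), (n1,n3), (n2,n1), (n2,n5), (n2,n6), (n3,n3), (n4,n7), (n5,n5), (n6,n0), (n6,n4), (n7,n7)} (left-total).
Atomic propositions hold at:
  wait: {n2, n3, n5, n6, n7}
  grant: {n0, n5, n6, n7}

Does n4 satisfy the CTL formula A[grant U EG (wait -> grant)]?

Yes

Sat(wait -> grant) = {n0, n1, n4, n5, n6, n7}
EG (wait -> grant): greatest fixpoint, start Z0 = {n0, n1, n4, n5, n6, n7}, keep only states in Sat with some successor in Z. Z1 = {n0, n4, n5, n6, n7}; fixed.
Sat(EG (wait -> grant)) = {n0, n4, n5, n6, n7}
A[grant U EG (wait -> grant)]: least fixpoint, start Z0 = Sat(EG (wait -> grant)) = {n0, n4, n5, n6, n7}, add states in Sat(grant) with every successor in Z. Already a fixed point.
Sat(A[grant U EG (wait -> grant)]) = {n0, n4, n5, n6, n7}
n4 ∈ Sat(A[grant U EG (wait -> grant)]) = {n0, n4, n5, n6, n7}, so the formula holds at n4.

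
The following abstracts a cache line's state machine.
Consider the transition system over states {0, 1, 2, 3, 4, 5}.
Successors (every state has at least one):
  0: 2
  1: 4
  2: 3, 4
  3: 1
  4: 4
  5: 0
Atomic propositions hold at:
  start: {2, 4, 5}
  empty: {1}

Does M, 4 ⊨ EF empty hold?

EF empty: least fixpoint, start Z0 = {1}, add states with some successor in Z. Z1 = {1, 3}; Z2 = {1, 2, 3}; Z3 = {0, 1, 2, 3}; Z4 = {0, 1, 2, 3, 5}; fixed.
Sat(EF empty) = {0, 1, 2, 3, 5}
4 ∉ Sat(EF empty) = {0, 1, 2, 3, 5}, so the formula does not hold at 4.

No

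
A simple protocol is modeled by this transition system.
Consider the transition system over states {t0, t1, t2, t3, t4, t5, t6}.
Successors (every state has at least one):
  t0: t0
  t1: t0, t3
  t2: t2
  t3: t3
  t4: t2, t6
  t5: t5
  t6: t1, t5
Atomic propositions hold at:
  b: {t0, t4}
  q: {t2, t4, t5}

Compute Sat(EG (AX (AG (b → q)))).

{t2, t3, t5}

Sat(b → q) = {t1, t2, t3, t4, t5, t6}
AG (b → q): greatest fixpoint, start Z0 = {t1, t2, t3, t4, t5, t6}, keep only states in Sat with every successor in Z. Z1 = {t2, t3, t4, t5, t6}; Z2 = {t2, t3, t4, t5}; Z3 = {t2, t3, t5}; fixed.
Sat(AG (b → q)) = {t2, t3, t5}
Sat(AX (AG (b → q))) = {s : every successor in {t2, t3, t5}} = {t2, t3, t5}
EG (AX (AG (b → q))): greatest fixpoint, start Z0 = {t2, t3, t5}, keep only states in Sat with some successor in Z. Already a fixed point.
Sat(EG (AX (AG (b → q)))) = {t2, t3, t5}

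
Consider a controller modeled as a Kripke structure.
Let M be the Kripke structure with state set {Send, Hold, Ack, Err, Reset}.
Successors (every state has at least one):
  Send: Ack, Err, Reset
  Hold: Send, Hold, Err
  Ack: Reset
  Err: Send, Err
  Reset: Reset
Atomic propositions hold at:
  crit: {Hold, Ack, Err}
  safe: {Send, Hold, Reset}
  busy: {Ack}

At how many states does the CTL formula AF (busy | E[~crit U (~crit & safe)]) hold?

Sat(~crit) = {Send, Reset}
Sat(~crit & safe) = {Send, Reset}
E[~crit U (~crit & safe)]: least fixpoint, start Z0 = Sat((~crit & safe)) = {Send, Reset}, add states in Sat(~crit) with some successor in Z. Already a fixed point.
Sat(E[~crit U (~crit & safe)]) = {Send, Reset}
Sat(busy | E[~crit U (~crit & safe)]) = {Send, Ack, Reset}
AF (busy | E[~crit U (~crit & safe)]): least fixpoint, start Z0 = {Send, Ack, Reset}, add states with every successor in Z. Already a fixed point.
Sat(AF (busy | E[~crit U (~crit & safe)])) = {Send, Ack, Reset}
|Sat(AF (busy | E[~crit U (~crit & safe)]))| = |{Send, Ack, Reset}| = 3.

3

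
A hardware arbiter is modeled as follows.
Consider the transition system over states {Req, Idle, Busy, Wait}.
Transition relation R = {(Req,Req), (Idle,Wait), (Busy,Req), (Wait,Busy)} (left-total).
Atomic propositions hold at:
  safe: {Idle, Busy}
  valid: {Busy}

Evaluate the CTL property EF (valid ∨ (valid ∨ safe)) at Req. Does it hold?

Sat(valid ∨ safe) = {Idle, Busy}
Sat(valid ∨ (valid ∨ safe)) = {Idle, Busy}
EF (valid ∨ (valid ∨ safe)): least fixpoint, start Z0 = {Idle, Busy}, add states with some successor in Z. Z1 = {Idle, Busy, Wait}; fixed.
Sat(EF (valid ∨ (valid ∨ safe))) = {Idle, Busy, Wait}
Req ∉ Sat(EF (valid ∨ (valid ∨ safe))) = {Idle, Busy, Wait}, so the formula does not hold at Req.

No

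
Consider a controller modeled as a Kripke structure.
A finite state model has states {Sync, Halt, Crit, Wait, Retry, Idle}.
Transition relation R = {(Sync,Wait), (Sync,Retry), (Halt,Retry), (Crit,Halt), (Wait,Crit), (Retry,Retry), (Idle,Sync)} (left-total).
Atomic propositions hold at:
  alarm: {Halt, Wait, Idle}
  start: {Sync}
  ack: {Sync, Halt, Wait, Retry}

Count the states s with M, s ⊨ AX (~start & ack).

Sat(~start) = {Halt, Crit, Wait, Retry, Idle}
Sat(~start & ack) = {Halt, Wait, Retry}
Sat(AX (~start & ack)) = {s : every successor in {Halt, Wait, Retry}} = {Sync, Halt, Crit, Retry}
|Sat(AX (~start & ack))| = |{Sync, Halt, Crit, Retry}| = 4.

4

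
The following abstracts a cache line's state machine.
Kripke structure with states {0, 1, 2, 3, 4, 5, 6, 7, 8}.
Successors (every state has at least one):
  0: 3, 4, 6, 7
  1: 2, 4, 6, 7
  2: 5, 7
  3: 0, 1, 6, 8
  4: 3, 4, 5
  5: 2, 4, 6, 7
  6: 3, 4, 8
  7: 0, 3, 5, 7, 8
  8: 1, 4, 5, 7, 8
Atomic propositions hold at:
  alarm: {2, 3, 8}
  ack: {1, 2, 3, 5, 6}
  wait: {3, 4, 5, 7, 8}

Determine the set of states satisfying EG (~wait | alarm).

Sat(~wait) = {0, 1, 2, 6}
Sat(~wait | alarm) = {0, 1, 2, 3, 6, 8}
EG (~wait | alarm): greatest fixpoint, start Z0 = {0, 1, 2, 3, 6, 8}, keep only states in Sat with some successor in Z. Z1 = {0, 1, 3, 6, 8}; fixed.
Sat(EG (~wait | alarm)) = {0, 1, 3, 6, 8}

{0, 1, 3, 6, 8}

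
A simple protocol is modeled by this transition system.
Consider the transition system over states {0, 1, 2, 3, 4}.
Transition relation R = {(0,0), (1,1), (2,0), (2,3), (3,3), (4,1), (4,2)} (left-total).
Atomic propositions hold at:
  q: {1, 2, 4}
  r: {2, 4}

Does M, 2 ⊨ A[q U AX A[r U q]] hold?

A[r U q]: least fixpoint, start Z0 = Sat(q) = {1, 2, 4}, add states in Sat(r) with every successor in Z. Already a fixed point.
Sat(A[r U q]) = {1, 2, 4}
Sat(AX A[r U q]) = {s : every successor in {1, 2, 4}} = {1, 4}
A[q U AX A[r U q]]: least fixpoint, start Z0 = Sat(AX A[r U q]) = {1, 4}, add states in Sat(q) with every successor in Z. Already a fixed point.
Sat(A[q U AX A[r U q]]) = {1, 4}
2 ∉ Sat(A[q U AX A[r U q]]) = {1, 4}, so the formula does not hold at 2.

No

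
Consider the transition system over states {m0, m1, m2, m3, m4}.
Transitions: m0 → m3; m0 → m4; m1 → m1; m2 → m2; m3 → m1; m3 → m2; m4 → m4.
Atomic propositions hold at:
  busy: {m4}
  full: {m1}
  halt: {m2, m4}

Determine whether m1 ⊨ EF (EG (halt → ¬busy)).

Sat(¬busy) = {m0, m1, m2, m3}
Sat(halt → ¬busy) = {m0, m1, m2, m3}
EG (halt → ¬busy): greatest fixpoint, start Z0 = {m0, m1, m2, m3}, keep only states in Sat with some successor in Z. Already a fixed point.
Sat(EG (halt → ¬busy)) = {m0, m1, m2, m3}
EF (EG (halt → ¬busy)): least fixpoint, start Z0 = {m0, m1, m2, m3}, add states with some successor in Z. Already a fixed point.
Sat(EF (EG (halt → ¬busy))) = {m0, m1, m2, m3}
m1 ∈ Sat(EF (EG (halt → ¬busy))) = {m0, m1, m2, m3}, so the formula holds at m1.

Yes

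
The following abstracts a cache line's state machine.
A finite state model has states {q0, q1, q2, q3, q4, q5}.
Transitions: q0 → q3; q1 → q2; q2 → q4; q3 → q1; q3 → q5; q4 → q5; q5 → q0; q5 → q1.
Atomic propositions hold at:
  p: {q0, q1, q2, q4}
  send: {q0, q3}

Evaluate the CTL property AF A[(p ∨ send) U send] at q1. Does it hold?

Sat(p ∨ send) = {q0, q1, q2, q3, q4}
A[(p ∨ send) U send]: least fixpoint, start Z0 = Sat(send) = {q0, q3}, add states in Sat(p ∨ send) with every successor in Z. Already a fixed point.
Sat(A[(p ∨ send) U send]) = {q0, q3}
AF A[(p ∨ send) U send]: least fixpoint, start Z0 = {q0, q3}, add states with every successor in Z. Already a fixed point.
Sat(AF A[(p ∨ send) U send]) = {q0, q3}
q1 ∉ Sat(AF A[(p ∨ send) U send]) = {q0, q3}, so the formula does not hold at q1.

No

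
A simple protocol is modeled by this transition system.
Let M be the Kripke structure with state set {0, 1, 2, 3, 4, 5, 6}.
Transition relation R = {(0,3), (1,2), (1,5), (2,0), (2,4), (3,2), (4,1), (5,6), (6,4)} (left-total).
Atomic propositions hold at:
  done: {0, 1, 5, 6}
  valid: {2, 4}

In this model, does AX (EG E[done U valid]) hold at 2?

No

E[done U valid]: least fixpoint, start Z0 = Sat(valid) = {2, 4}, add states in Sat(done) with some successor in Z. Z1 = {1, 2, 4, 6}; Z2 = {1, 2, 4, 5, 6}; fixed.
Sat(E[done U valid]) = {1, 2, 4, 5, 6}
EG E[done U valid]: greatest fixpoint, start Z0 = {1, 2, 4, 5, 6}, keep only states in Sat with some successor in Z. Already a fixed point.
Sat(EG E[done U valid]) = {1, 2, 4, 5, 6}
Sat(AX (EG E[done U valid])) = {s : every successor in {1, 2, 4, 5, 6}} = {1, 3, 4, 5, 6}
2 ∉ Sat(AX (EG E[done U valid])) = {1, 3, 4, 5, 6}, so the formula does not hold at 2.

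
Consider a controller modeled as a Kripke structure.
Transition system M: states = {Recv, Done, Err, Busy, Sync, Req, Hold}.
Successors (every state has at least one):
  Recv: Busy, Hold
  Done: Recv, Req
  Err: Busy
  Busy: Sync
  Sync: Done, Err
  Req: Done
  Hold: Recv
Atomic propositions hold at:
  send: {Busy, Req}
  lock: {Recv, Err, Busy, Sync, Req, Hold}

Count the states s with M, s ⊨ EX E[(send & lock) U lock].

6

Sat(send & lock) = {Busy, Req}
E[(send & lock) U lock]: least fixpoint, start Z0 = Sat(lock) = {Recv, Err, Busy, Sync, Req, Hold}, add states in Sat(send & lock) with some successor in Z. Already a fixed point.
Sat(E[(send & lock) U lock]) = {Recv, Err, Busy, Sync, Req, Hold}
Sat(EX E[(send & lock) U lock]) = {s : some successor in {Recv, Err, Busy, Sync, Req, Hold}} = {Recv, Done, Err, Busy, Sync, Hold}
|Sat(EX E[(send & lock) U lock])| = |{Recv, Done, Err, Busy, Sync, Hold}| = 6.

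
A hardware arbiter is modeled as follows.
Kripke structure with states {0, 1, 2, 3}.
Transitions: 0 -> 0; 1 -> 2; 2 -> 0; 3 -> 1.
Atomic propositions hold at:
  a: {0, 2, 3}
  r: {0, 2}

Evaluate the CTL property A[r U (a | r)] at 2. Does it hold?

Yes

Sat(a | r) = {0, 2, 3}
A[r U (a | r)]: least fixpoint, start Z0 = Sat((a | r)) = {0, 2, 3}, add states in Sat(r) with every successor in Z. Already a fixed point.
Sat(A[r U (a | r)]) = {0, 2, 3}
2 ∈ Sat(A[r U (a | r)]) = {0, 2, 3}, so the formula holds at 2.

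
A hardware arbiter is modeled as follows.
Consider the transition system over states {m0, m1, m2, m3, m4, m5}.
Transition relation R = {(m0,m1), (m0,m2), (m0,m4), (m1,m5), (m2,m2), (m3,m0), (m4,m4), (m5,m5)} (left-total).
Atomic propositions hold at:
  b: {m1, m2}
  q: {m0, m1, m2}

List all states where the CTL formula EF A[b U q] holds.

A[b U q]: least fixpoint, start Z0 = Sat(q) = {m0, m1, m2}, add states in Sat(b) with every successor in Z. Already a fixed point.
Sat(A[b U q]) = {m0, m1, m2}
EF A[b U q]: least fixpoint, start Z0 = {m0, m1, m2}, add states with some successor in Z. Z1 = {m0, m1, m2, m3}; fixed.
Sat(EF A[b U q]) = {m0, m1, m2, m3}

{m0, m1, m2, m3}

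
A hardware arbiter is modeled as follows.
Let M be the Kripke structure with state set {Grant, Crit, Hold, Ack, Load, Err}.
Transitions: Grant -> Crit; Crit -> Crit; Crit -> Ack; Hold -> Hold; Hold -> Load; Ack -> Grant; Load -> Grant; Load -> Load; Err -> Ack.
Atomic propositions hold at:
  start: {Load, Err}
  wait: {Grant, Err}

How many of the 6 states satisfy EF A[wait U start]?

3

A[wait U start]: least fixpoint, start Z0 = Sat(start) = {Load, Err}, add states in Sat(wait) with every successor in Z. Already a fixed point.
Sat(A[wait U start]) = {Load, Err}
EF A[wait U start]: least fixpoint, start Z0 = {Load, Err}, add states with some successor in Z. Z1 = {Hold, Load, Err}; fixed.
Sat(EF A[wait U start]) = {Hold, Load, Err}
|Sat(EF A[wait U start])| = |{Hold, Load, Err}| = 3.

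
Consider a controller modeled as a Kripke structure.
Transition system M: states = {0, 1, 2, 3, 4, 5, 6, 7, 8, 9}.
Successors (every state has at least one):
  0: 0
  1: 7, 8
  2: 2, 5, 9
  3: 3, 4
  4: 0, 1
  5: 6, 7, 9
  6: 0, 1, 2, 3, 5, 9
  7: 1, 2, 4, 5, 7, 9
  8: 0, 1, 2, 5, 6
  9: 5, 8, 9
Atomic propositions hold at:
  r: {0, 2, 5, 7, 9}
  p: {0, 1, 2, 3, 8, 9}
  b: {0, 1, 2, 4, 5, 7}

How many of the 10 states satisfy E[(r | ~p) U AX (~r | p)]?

8

Sat(~p) = {4, 5, 6, 7}
Sat(r | ~p) = {0, 2, 4, 5, 6, 7, 9}
Sat(~r) = {1, 3, 4, 6, 8}
Sat(~r | p) = {0, 1, 2, 3, 4, 6, 8, 9}
Sat(AX (~r | p)) = {s : every successor in {0, 1, 2, 3, 4, 6, 8, 9}} = {0, 3, 4}
E[(r | ~p) U AX (~r | p)]: least fixpoint, start Z0 = Sat(AX (~r | p)) = {0, 3, 4}, add states in Sat(r | ~p) with some successor in Z. Z1 = {0, 3, 4, 6, 7}; Z2 = {0, 3, 4, 5, 6, 7}; Z3 = {0, 2, 3, 4, 5, 6, 7, 9}; fixed.
Sat(E[(r | ~p) U AX (~r | p)]) = {0, 2, 3, 4, 5, 6, 7, 9}
|Sat(E[(r | ~p) U AX (~r | p)])| = |{0, 2, 3, 4, 5, 6, 7, 9}| = 8.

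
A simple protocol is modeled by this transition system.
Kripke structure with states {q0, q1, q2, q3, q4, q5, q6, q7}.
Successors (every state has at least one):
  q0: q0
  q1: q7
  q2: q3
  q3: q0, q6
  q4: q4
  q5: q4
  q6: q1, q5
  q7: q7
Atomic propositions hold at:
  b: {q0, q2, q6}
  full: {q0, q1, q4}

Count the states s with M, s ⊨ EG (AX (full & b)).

Sat(full & b) = {q0}
Sat(AX (full & b)) = {s : every successor in {q0}} = {q0}
EG (AX (full & b)): greatest fixpoint, start Z0 = {q0}, keep only states in Sat with some successor in Z. Already a fixed point.
Sat(EG (AX (full & b))) = {q0}
|Sat(EG (AX (full & b)))| = |{q0}| = 1.

1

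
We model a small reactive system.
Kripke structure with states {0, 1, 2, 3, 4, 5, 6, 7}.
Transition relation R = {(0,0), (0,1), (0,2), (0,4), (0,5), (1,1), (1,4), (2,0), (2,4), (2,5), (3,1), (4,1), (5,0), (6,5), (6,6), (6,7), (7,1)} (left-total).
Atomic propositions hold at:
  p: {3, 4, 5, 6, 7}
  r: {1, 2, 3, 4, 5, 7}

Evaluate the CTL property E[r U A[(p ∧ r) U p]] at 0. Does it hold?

No

Sat(p ∧ r) = {3, 4, 5, 7}
A[(p ∧ r) U p]: least fixpoint, start Z0 = Sat(p) = {3, 4, 5, 6, 7}, add states in Sat(p ∧ r) with every successor in Z. Already a fixed point.
Sat(A[(p ∧ r) U p]) = {3, 4, 5, 6, 7}
E[r U A[(p ∧ r) U p]]: least fixpoint, start Z0 = Sat(A[(p ∧ r) U p]) = {3, 4, 5, 6, 7}, add states in Sat(r) with some successor in Z. Z1 = {1, 2, 3, 4, 5, 6, 7}; fixed.
Sat(E[r U A[(p ∧ r) U p]]) = {1, 2, 3, 4, 5, 6, 7}
0 ∉ Sat(E[r U A[(p ∧ r) U p]]) = {1, 2, 3, 4, 5, 6, 7}, so the formula does not hold at 0.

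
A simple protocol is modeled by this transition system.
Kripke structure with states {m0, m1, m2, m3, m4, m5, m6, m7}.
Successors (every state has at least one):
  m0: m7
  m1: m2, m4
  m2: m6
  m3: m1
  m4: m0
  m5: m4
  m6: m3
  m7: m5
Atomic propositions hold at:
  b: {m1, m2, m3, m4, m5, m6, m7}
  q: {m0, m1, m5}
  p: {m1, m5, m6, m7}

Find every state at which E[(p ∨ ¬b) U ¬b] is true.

{m0}

Sat(¬b) = {m0}
Sat(p ∨ ¬b) = {m0, m1, m5, m6, m7}
E[(p ∨ ¬b) U ¬b]: least fixpoint, start Z0 = Sat(¬b) = {m0}, add states in Sat(p ∨ ¬b) with some successor in Z. Already a fixed point.
Sat(E[(p ∨ ¬b) U ¬b]) = {m0}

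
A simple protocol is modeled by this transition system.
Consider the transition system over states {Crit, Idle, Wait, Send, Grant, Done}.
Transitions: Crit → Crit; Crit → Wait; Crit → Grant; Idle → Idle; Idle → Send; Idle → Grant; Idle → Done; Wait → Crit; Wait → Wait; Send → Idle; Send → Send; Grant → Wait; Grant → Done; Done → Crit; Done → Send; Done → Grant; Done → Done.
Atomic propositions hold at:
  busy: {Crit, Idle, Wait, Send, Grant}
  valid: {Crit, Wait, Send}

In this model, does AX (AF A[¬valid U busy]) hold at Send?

Yes

Sat(¬valid) = {Idle, Grant, Done}
A[¬valid U busy]: least fixpoint, start Z0 = Sat(busy) = {Crit, Idle, Wait, Send, Grant}, add states in Sat(¬valid) with every successor in Z. Already a fixed point.
Sat(A[¬valid U busy]) = {Crit, Idle, Wait, Send, Grant}
AF A[¬valid U busy]: least fixpoint, start Z0 = {Crit, Idle, Wait, Send, Grant}, add states with every successor in Z. Already a fixed point.
Sat(AF A[¬valid U busy]) = {Crit, Idle, Wait, Send, Grant}
Sat(AX (AF A[¬valid U busy])) = {s : every successor in {Crit, Idle, Wait, Send, Grant}} = {Crit, Wait, Send}
Send ∈ Sat(AX (AF A[¬valid U busy])) = {Crit, Wait, Send}, so the formula holds at Send.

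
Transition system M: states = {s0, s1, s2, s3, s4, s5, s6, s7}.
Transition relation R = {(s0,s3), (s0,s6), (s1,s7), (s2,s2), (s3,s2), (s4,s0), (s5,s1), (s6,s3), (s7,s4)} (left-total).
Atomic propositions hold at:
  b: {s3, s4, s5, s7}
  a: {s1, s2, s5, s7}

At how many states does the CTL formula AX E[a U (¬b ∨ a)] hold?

Sat(¬b) = {s0, s1, s2, s6}
Sat(¬b ∨ a) = {s0, s1, s2, s5, s6, s7}
E[a U (¬b ∨ a)]: least fixpoint, start Z0 = Sat((¬b ∨ a)) = {s0, s1, s2, s5, s6, s7}, add states in Sat(a) with some successor in Z. Already a fixed point.
Sat(E[a U (¬b ∨ a)]) = {s0, s1, s2, s5, s6, s7}
Sat(AX E[a U (¬b ∨ a)]) = {s : every successor in {s0, s1, s2, s5, s6, s7}} = {s1, s2, s3, s4, s5}
|Sat(AX E[a U (¬b ∨ a)])| = |{s1, s2, s3, s4, s5}| = 5.

5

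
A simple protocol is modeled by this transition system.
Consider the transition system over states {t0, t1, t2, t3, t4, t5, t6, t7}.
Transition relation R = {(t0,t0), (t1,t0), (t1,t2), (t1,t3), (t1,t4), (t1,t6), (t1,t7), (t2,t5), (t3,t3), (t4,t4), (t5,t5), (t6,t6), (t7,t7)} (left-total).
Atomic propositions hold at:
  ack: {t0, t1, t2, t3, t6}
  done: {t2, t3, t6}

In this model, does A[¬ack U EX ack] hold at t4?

No

Sat(¬ack) = {t4, t5, t7}
Sat(EX ack) = {s : some successor in {t0, t1, t2, t3, t6}} = {t0, t1, t3, t6}
A[¬ack U EX ack]: least fixpoint, start Z0 = Sat(EX ack) = {t0, t1, t3, t6}, add states in Sat(¬ack) with every successor in Z. Already a fixed point.
Sat(A[¬ack U EX ack]) = {t0, t1, t3, t6}
t4 ∉ Sat(A[¬ack U EX ack]) = {t0, t1, t3, t6}, so the formula does not hold at t4.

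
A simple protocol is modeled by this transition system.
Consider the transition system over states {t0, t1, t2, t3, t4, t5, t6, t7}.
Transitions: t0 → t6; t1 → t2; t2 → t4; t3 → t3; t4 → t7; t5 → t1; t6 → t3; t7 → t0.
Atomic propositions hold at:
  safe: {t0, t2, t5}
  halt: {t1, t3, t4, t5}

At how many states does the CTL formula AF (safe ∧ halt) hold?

Sat(safe ∧ halt) = {t5}
AF (safe ∧ halt): least fixpoint, start Z0 = {t5}, add states with every successor in Z. Already a fixed point.
Sat(AF (safe ∧ halt)) = {t5}
|Sat(AF (safe ∧ halt))| = |{t5}| = 1.

1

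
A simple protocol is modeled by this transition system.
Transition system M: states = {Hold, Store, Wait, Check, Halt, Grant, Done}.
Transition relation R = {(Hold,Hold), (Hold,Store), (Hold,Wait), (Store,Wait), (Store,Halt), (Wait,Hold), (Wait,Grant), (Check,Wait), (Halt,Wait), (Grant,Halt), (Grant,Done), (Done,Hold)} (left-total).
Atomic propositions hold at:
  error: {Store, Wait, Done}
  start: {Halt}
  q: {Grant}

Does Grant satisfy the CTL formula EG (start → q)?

Yes

Sat(start → q) = {Hold, Store, Wait, Check, Grant, Done}
EG (start → q): greatest fixpoint, start Z0 = {Hold, Store, Wait, Check, Grant, Done}, keep only states in Sat with some successor in Z. Already a fixed point.
Sat(EG (start → q)) = {Hold, Store, Wait, Check, Grant, Done}
Grant ∈ Sat(EG (start → q)) = {Hold, Store, Wait, Check, Grant, Done}, so the formula holds at Grant.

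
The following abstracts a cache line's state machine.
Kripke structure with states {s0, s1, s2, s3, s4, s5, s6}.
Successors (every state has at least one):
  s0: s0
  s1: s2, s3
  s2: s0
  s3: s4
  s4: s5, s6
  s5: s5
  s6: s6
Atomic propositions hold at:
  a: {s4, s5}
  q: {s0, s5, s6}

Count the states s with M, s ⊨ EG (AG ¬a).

Sat(¬a) = {s0, s1, s2, s3, s6}
AG ¬a: greatest fixpoint, start Z0 = {s0, s1, s2, s3, s6}, keep only states in Sat with every successor in Z. Z1 = {s0, s1, s2, s6}; Z2 = {s0, s2, s6}; fixed.
Sat(AG ¬a) = {s0, s2, s6}
EG (AG ¬a): greatest fixpoint, start Z0 = {s0, s2, s6}, keep only states in Sat with some successor in Z. Already a fixed point.
Sat(EG (AG ¬a)) = {s0, s2, s6}
|Sat(EG (AG ¬a))| = |{s0, s2, s6}| = 3.

3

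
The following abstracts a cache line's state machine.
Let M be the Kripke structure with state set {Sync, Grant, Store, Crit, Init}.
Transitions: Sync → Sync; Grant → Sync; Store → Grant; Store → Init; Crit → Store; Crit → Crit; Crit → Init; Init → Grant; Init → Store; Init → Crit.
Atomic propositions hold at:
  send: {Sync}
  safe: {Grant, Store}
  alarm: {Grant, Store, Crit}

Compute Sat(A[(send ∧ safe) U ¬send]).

{Grant, Store, Crit, Init}

Sat(send ∧ safe) = ∅
Sat(¬send) = {Grant, Store, Crit, Init}
A[(send ∧ safe) U ¬send]: least fixpoint, start Z0 = Sat(¬send) = {Grant, Store, Crit, Init}, add states in Sat(send ∧ safe) with every successor in Z. Already a fixed point.
Sat(A[(send ∧ safe) U ¬send]) = {Grant, Store, Crit, Init}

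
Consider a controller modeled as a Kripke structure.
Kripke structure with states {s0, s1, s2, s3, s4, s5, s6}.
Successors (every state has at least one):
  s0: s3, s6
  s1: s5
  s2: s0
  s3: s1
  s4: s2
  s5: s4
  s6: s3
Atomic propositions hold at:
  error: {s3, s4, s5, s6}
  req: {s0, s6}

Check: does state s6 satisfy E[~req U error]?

Sat(~req) = {s1, s2, s3, s4, s5}
E[~req U error]: least fixpoint, start Z0 = Sat(error) = {s3, s4, s5, s6}, add states in Sat(~req) with some successor in Z. Z1 = {s1, s3, s4, s5, s6}; fixed.
Sat(E[~req U error]) = {s1, s3, s4, s5, s6}
s6 ∈ Sat(E[~req U error]) = {s1, s3, s4, s5, s6}, so the formula holds at s6.

Yes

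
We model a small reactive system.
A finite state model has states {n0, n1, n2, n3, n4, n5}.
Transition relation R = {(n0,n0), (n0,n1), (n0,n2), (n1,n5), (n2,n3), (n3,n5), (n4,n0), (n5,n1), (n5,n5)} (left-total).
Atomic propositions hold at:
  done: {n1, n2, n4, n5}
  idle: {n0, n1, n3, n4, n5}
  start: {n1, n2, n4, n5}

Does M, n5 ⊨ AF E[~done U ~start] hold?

No

Sat(~done) = {n0, n3}
Sat(~start) = {n0, n3}
E[~done U ~start]: least fixpoint, start Z0 = Sat(~start) = {n0, n3}, add states in Sat(~done) with some successor in Z. Already a fixed point.
Sat(E[~done U ~start]) = {n0, n3}
AF E[~done U ~start]: least fixpoint, start Z0 = {n0, n3}, add states with every successor in Z. Z1 = {n0, n2, n3, n4}; fixed.
Sat(AF E[~done U ~start]) = {n0, n2, n3, n4}
n5 ∉ Sat(AF E[~done U ~start]) = {n0, n2, n3, n4}, so the formula does not hold at n5.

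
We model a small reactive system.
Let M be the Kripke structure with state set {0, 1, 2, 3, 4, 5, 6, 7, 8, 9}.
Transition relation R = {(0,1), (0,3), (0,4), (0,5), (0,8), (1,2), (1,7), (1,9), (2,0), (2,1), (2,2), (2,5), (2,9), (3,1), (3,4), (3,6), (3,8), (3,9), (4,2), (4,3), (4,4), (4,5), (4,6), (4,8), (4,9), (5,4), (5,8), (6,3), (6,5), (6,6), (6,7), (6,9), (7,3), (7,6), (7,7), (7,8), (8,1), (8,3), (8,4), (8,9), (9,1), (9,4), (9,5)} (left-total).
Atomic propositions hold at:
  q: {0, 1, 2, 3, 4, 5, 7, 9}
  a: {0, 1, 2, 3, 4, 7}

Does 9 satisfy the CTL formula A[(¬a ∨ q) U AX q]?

Yes

Sat(¬a) = {5, 6, 8, 9}
Sat(¬a ∨ q) = {0, 1, 2, 3, 4, 5, 6, 7, 8, 9}
Sat(AX q) = {s : every successor in {0, 1, 2, 3, 4, 5, 7, 9}} = {1, 2, 8, 9}
A[(¬a ∨ q) U AX q]: least fixpoint, start Z0 = Sat(AX q) = {1, 2, 8, 9}, add states in Sat(¬a ∨ q) with every successor in Z. Already a fixed point.
Sat(A[(¬a ∨ q) U AX q]) = {1, 2, 8, 9}
9 ∈ Sat(A[(¬a ∨ q) U AX q]) = {1, 2, 8, 9}, so the formula holds at 9.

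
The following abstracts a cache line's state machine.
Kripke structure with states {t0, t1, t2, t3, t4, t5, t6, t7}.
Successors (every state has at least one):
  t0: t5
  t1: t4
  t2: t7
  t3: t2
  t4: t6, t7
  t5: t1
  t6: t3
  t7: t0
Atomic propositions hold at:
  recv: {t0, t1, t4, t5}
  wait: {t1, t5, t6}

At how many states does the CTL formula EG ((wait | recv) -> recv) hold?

Sat(wait | recv) = {t0, t1, t4, t5, t6}
Sat((wait | recv) -> recv) = {t0, t1, t2, t3, t4, t5, t7}
EG ((wait | recv) -> recv): greatest fixpoint, start Z0 = {t0, t1, t2, t3, t4, t5, t7}, keep only states in Sat with some successor in Z. Already a fixed point.
Sat(EG ((wait | recv) -> recv)) = {t0, t1, t2, t3, t4, t5, t7}
|Sat(EG ((wait | recv) -> recv))| = |{t0, t1, t2, t3, t4, t5, t7}| = 7.

7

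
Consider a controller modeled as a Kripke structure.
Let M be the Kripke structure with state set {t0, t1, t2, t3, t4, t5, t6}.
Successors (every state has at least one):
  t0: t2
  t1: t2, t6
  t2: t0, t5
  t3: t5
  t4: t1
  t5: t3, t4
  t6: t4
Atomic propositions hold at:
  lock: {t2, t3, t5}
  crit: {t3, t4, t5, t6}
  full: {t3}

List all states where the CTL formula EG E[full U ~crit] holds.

{t0, t1, t2}

Sat(~crit) = {t0, t1, t2}
E[full U ~crit]: least fixpoint, start Z0 = Sat(~crit) = {t0, t1, t2}, add states in Sat(full) with some successor in Z. Already a fixed point.
Sat(E[full U ~crit]) = {t0, t1, t2}
EG E[full U ~crit]: greatest fixpoint, start Z0 = {t0, t1, t2}, keep only states in Sat with some successor in Z. Already a fixed point.
Sat(EG E[full U ~crit]) = {t0, t1, t2}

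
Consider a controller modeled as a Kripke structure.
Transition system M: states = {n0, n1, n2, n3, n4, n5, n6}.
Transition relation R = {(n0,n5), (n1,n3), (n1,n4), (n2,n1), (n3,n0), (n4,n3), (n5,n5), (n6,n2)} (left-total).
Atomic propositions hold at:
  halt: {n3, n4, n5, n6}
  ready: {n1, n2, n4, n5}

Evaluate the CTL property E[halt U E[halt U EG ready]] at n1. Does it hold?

EG ready: greatest fixpoint, start Z0 = {n1, n2, n4, n5}, keep only states in Sat with some successor in Z. Z1 = {n1, n2, n5}; Z2 = {n2, n5}; Z3 = {n5}; fixed.
Sat(EG ready) = {n5}
E[halt U EG ready]: least fixpoint, start Z0 = Sat(EG ready) = {n5}, add states in Sat(halt) with some successor in Z. Already a fixed point.
Sat(E[halt U EG ready]) = {n5}
E[halt U E[halt U EG ready]]: least fixpoint, start Z0 = Sat(E[halt U EG ready]) = {n5}, add states in Sat(halt) with some successor in Z. Already a fixed point.
Sat(E[halt U E[halt U EG ready]]) = {n5}
n1 ∉ Sat(E[halt U E[halt U EG ready]]) = {n5}, so the formula does not hold at n1.

No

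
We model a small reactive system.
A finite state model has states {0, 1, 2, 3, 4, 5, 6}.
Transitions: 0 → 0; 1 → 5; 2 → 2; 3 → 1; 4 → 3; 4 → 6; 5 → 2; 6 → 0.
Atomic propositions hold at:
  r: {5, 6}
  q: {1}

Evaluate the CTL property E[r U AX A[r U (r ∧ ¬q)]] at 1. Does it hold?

Sat(¬q) = {0, 2, 3, 4, 5, 6}
Sat(r ∧ ¬q) = {5, 6}
A[r U (r ∧ ¬q)]: least fixpoint, start Z0 = Sat((r ∧ ¬q)) = {5, 6}, add states in Sat(r) with every successor in Z. Already a fixed point.
Sat(A[r U (r ∧ ¬q)]) = {5, 6}
Sat(AX A[r U (r ∧ ¬q)]) = {s : every successor in {5, 6}} = {1}
E[r U AX A[r U (r ∧ ¬q)]]: least fixpoint, start Z0 = Sat(AX A[r U (r ∧ ¬q)]) = {1}, add states in Sat(r) with some successor in Z. Already a fixed point.
Sat(E[r U AX A[r U (r ∧ ¬q)]]) = {1}
1 ∈ Sat(E[r U AX A[r U (r ∧ ¬q)]]) = {1}, so the formula holds at 1.

Yes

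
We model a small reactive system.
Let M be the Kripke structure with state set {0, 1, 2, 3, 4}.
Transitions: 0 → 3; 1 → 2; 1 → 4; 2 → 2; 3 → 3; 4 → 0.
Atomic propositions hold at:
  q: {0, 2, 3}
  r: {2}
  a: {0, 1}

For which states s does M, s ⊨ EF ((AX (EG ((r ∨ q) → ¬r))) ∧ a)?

{0, 1, 4}

Sat(r ∨ q) = {0, 2, 3}
Sat(¬r) = {0, 1, 3, 4}
Sat((r ∨ q) → ¬r) = {0, 1, 3, 4}
EG ((r ∨ q) → ¬r): greatest fixpoint, start Z0 = {0, 1, 3, 4}, keep only states in Sat with some successor in Z. Already a fixed point.
Sat(EG ((r ∨ q) → ¬r)) = {0, 1, 3, 4}
Sat(AX (EG ((r ∨ q) → ¬r))) = {s : every successor in {0, 1, 3, 4}} = {0, 3, 4}
Sat((AX (EG ((r ∨ q) → ¬r))) ∧ a) = {0}
EF ((AX (EG ((r ∨ q) → ¬r))) ∧ a): least fixpoint, start Z0 = {0}, add states with some successor in Z. Z1 = {0, 4}; Z2 = {0, 1, 4}; fixed.
Sat(EF ((AX (EG ((r ∨ q) → ¬r))) ∧ a)) = {0, 1, 4}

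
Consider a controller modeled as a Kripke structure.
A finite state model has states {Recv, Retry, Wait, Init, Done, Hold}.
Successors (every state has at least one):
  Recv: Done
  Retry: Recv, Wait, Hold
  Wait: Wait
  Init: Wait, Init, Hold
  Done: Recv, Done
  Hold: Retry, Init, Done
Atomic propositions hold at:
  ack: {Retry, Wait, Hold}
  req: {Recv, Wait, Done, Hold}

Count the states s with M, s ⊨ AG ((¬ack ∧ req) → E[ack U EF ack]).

1

Sat(¬ack) = {Recv, Init, Done}
Sat(¬ack ∧ req) = {Recv, Done}
EF ack: least fixpoint, start Z0 = {Retry, Wait, Hold}, add states with some successor in Z. Z1 = {Retry, Wait, Init, Hold}; fixed.
Sat(EF ack) = {Retry, Wait, Init, Hold}
E[ack U EF ack]: least fixpoint, start Z0 = Sat(EF ack) = {Retry, Wait, Init, Hold}, add states in Sat(ack) with some successor in Z. Already a fixed point.
Sat(E[ack U EF ack]) = {Retry, Wait, Init, Hold}
Sat((¬ack ∧ req) → E[ack U EF ack]) = {Retry, Wait, Init, Hold}
AG ((¬ack ∧ req) → E[ack U EF ack]): greatest fixpoint, start Z0 = {Retry, Wait, Init, Hold}, keep only states in Sat with every successor in Z. Z1 = {Wait, Init}; Z2 = {Wait}; fixed.
Sat(AG ((¬ack ∧ req) → E[ack U EF ack])) = {Wait}
|Sat(AG ((¬ack ∧ req) → E[ack U EF ack]))| = |{Wait}| = 1.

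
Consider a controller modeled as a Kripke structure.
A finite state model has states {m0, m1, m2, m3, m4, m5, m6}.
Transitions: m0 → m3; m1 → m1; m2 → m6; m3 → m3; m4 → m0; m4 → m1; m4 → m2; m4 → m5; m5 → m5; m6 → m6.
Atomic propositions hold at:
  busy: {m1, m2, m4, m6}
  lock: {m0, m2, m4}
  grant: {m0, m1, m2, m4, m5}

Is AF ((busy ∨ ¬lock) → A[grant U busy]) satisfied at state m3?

Sat(¬lock) = {m1, m3, m5, m6}
Sat(busy ∨ ¬lock) = {m1, m2, m3, m4, m5, m6}
A[grant U busy]: least fixpoint, start Z0 = Sat(busy) = {m1, m2, m4, m6}, add states in Sat(grant) with every successor in Z. Already a fixed point.
Sat(A[grant U busy]) = {m1, m2, m4, m6}
Sat((busy ∨ ¬lock) → A[grant U busy]) = {m0, m1, m2, m4, m6}
AF ((busy ∨ ¬lock) → A[grant U busy]): least fixpoint, start Z0 = {m0, m1, m2, m4, m6}, add states with every successor in Z. Already a fixed point.
Sat(AF ((busy ∨ ¬lock) → A[grant U busy])) = {m0, m1, m2, m4, m6}
m3 ∉ Sat(AF ((busy ∨ ¬lock) → A[grant U busy])) = {m0, m1, m2, m4, m6}, so the formula does not hold at m3.

No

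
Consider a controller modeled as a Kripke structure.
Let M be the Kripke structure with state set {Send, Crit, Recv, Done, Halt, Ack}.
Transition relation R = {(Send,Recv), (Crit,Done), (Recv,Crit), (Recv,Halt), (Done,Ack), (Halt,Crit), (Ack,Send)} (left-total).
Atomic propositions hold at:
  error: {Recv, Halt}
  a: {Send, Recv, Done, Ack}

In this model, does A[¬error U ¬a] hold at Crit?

Sat(¬error) = {Send, Crit, Done, Ack}
Sat(¬a) = {Crit, Halt}
A[¬error U ¬a]: least fixpoint, start Z0 = Sat(¬a) = {Crit, Halt}, add states in Sat(¬error) with every successor in Z. Already a fixed point.
Sat(A[¬error U ¬a]) = {Crit, Halt}
Crit ∈ Sat(A[¬error U ¬a]) = {Crit, Halt}, so the formula holds at Crit.

Yes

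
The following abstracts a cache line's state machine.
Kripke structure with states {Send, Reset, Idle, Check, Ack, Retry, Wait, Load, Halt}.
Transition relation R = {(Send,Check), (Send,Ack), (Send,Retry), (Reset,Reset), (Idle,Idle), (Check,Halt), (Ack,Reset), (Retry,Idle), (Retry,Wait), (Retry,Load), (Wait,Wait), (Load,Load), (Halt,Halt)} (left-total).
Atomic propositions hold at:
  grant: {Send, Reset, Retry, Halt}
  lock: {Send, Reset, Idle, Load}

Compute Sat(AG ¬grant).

{Idle, Wait, Load}

Sat(¬grant) = {Idle, Check, Ack, Wait, Load}
AG ¬grant: greatest fixpoint, start Z0 = {Idle, Check, Ack, Wait, Load}, keep only states in Sat with every successor in Z. Z1 = {Idle, Wait, Load}; fixed.
Sat(AG ¬grant) = {Idle, Wait, Load}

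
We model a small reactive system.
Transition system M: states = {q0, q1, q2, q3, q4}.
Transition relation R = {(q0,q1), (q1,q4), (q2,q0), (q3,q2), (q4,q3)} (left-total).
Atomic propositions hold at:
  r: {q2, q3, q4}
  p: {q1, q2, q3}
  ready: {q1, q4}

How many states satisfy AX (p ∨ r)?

Sat(p ∨ r) = {q1, q2, q3, q4}
Sat(AX (p ∨ r)) = {s : every successor in {q1, q2, q3, q4}} = {q0, q1, q3, q4}
|Sat(AX (p ∨ r))| = |{q0, q1, q3, q4}| = 4.

4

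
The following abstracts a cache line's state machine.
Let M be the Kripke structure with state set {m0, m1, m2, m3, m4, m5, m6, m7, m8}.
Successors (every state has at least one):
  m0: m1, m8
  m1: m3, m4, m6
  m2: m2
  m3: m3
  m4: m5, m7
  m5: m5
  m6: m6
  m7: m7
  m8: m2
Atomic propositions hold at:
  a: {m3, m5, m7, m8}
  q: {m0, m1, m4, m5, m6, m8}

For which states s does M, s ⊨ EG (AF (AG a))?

{m3, m4, m5, m7}

AG a: greatest fixpoint, start Z0 = {m3, m5, m7, m8}, keep only states in Sat with every successor in Z. Z1 = {m3, m5, m7}; fixed.
Sat(AG a) = {m3, m5, m7}
AF (AG a): least fixpoint, start Z0 = {m3, m5, m7}, add states with every successor in Z. Z1 = {m3, m4, m5, m7}; fixed.
Sat(AF (AG a)) = {m3, m4, m5, m7}
EG (AF (AG a)): greatest fixpoint, start Z0 = {m3, m4, m5, m7}, keep only states in Sat with some successor in Z. Already a fixed point.
Sat(EG (AF (AG a))) = {m3, m4, m5, m7}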